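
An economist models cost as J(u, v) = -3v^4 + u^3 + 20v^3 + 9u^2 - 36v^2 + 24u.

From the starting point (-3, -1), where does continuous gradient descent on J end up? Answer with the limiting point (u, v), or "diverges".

J is separable, so gradient descent decouples: u follows -∂J/∂u, v follows -∂J/∂v.
∂J/∂u = 3(u + 2)(u + 4); at u=-3 this is -3, so u increases.
∂J/∂v = -12v(v - 3)(v - 2); at v=-1 this is 144, so v decreases.
The v-coordinate has no critical point in that direction and runs off to infinity.

diverges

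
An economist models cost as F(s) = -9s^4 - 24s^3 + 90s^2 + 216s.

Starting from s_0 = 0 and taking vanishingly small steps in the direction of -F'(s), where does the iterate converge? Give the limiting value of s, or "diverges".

-1

F'(s) = -36(s - 2)(s + 1)(s + 3), so F'(0) = 216.
Gradient descent moves in the -F' direction, i.e. s is decreasing.
The nearest critical point in that direction is s = -1, where F'' = 216 > 0 (a local minimum). The iterate converges there.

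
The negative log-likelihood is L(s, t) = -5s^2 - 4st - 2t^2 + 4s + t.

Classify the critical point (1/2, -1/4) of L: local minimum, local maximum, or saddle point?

local maximum

The Hessian of L is constant: H = [[-10, -4], [-4, -4]].
det(H) = (-10)·(-4) − (-4)² = 24.
det(H) > 0 and tr(H) = -14 < 0, so H is negative definite and the point is a local maximum.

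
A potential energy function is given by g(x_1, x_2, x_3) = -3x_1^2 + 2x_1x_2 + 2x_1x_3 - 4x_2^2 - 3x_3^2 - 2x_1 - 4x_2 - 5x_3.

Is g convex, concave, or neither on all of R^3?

concave

g is quadratic, so its Hessian is the constant matrix H = [[-6, 2, 2], [2, -8, 0], [2, 0, -6]].
Leading principal minors: -6, 44, -232.
Signs alternate −, +, − ⇒ H ≺ 0 ⇒ concave.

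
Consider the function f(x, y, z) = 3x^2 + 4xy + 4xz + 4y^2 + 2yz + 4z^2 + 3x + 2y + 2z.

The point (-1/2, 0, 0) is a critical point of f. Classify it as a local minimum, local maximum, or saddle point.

local minimum

The Hessian is constant: H = [[6, 4, 4], [4, 8, 2], [4, 2, 8]].
Leading principal minors: Δ₁ = 6, Δ₂ = 32, Δ₃ = 168.
All leading minors are positive, so H is positive definite: a local minimum.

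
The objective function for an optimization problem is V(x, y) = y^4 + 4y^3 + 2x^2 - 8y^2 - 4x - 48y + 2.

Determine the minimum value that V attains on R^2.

V(x,y) separates as P(x) + Q(y) + 2, so its minimum is min P + min Q + 2.
P'(x) = 4x - 4 vanishes at x ∈ {1}; Q'(y) = 4(y - 2)(y + 2)(y + 3) vanishes at y ∈ {-3, -2, 2}.
Local minima of P (where P''>0): P(1)=-2. Local minima of Q: Q(-3)=45, Q(2)=-80.
So the global minimum of V is P(1) + Q(2) + 2 = -2 − 80 + 2 = -80, attained at (1, 2).

-80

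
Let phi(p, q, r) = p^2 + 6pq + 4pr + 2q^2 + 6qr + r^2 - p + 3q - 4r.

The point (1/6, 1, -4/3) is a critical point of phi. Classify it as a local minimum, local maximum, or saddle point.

saddle point

The Hessian is constant: H = [[2, 6, 4], [6, 4, 6], [4, 6, 2]].
Leading principal minors: Δ₁ = 2, Δ₂ = -28, Δ₃ = 96.
The minors fit neither the all-positive nor the alternating-sign pattern, so H is indefinite: a saddle point.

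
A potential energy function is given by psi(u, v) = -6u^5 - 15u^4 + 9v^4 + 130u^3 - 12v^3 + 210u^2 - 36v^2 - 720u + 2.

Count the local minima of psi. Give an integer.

4

psi separates as a function of u plus a function of v, so ∇psi=0 decouples.
∂psi/∂u = -30(u - 3)(u - 1)(u + 2)(u + 4) = 0 at u ∈ {-4, -2, 1, 3}; ∂psi/∂v = 36v(v - 2)(v + 1) = 0 at v ∈ {-1, 0, 2}.
The Hessian is diagonal: diag(psi_uu, psi_vv). Second derivatives: psi_uu(-4)=2100, psi_uu(-2)=-900, psi_uu(1)=900, psi_uu(3)=-2100; psi_vv(-1)=108, psi_vv(0)=-72, psi_vv(2)=216.
Local minima occur where both diagonal entries positive: (-4, -1), (-4, 2), (1, -1), (1, 2). Count: 4.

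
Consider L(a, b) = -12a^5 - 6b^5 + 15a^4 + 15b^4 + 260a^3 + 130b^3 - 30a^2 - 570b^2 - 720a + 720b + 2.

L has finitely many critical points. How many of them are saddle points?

8

L separates as a function of a plus a function of b, so ∇L=0 decouples.
∂L/∂a = -60(a - 4)(a - 1)(a + 1)(a + 3) = 0 at a ∈ {-3, -1, 1, 4}; ∂L/∂b = -30(b - 3)(b - 2)(b - 1)(b + 4) = 0 at b ∈ {-4, 1, 2, 3}.
The Hessian is diagonal: diag(L_aa, L_bb). Second derivatives: L_aa(-3)=3360, L_aa(-1)=-1200, L_aa(1)=1440, L_aa(4)=-6300; L_bb(-4)=6300, L_bb(1)=-300, L_bb(2)=180, L_bb(3)=-420.
Saddle points occur where the two diagonal entries have opposite signs: (-3, 1), (-3, 3), (-1, -4), (-1, 2), (1, 1), (1, 3), (4, -4), (4, 2). Count: 8.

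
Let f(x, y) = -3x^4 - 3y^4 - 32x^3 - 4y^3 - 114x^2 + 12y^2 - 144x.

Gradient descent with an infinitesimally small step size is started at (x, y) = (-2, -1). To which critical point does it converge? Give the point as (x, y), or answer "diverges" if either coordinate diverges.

f is separable, so gradient descent decouples: x follows -∂f/∂x, y follows -∂f/∂y.
∂f/∂x = -12(x + 1)(x + 3)(x + 4); at x=-2 this is 24, so x decreases.
∂f/∂y = -12y(y - 1)(y + 2); at y=-1 this is -24, so y increases.
x converges to its nearest critical value -3 (a local min of the x-part); y converges to 0. The iterate converges to (-3, 0).

(-3, 0)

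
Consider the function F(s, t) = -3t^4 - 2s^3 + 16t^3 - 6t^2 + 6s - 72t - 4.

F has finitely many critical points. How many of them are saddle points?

F separates as a function of s plus a function of t, so ∇F=0 decouples.
∂F/∂s = -6(s - 1)(s + 1) = 0 at s ∈ {-1, 1}; ∂F/∂t = -12(t - 3)(t - 2)(t + 1) = 0 at t ∈ {-1, 2, 3}.
The Hessian is diagonal: diag(F_ss, F_tt). Second derivatives: F_ss(-1)=12, F_ss(1)=-12; F_tt(-1)=-144, F_tt(2)=36, F_tt(3)=-48.
Saddle points occur where the two diagonal entries have opposite signs: (-1, -1), (-1, 3), (1, 2). Count: 3.

3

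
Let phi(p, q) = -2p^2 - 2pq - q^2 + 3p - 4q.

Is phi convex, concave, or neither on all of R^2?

phi is quadratic, so its Hessian is the constant matrix H = [[-4, -2], [-2, -2]].
det(H) = 4, tr(H) = -6.
det(H) > 0 and tr(H) < 0, so H is negative definite everywhere: concave.

concave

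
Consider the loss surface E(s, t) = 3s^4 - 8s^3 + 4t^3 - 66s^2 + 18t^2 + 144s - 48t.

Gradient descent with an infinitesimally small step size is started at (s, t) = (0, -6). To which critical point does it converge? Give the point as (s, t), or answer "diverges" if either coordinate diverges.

diverges

E is separable, so gradient descent decouples: s follows -∂E/∂s, t follows -∂E/∂t.
∂E/∂s = 12(s - 4)(s - 1)(s + 3); at s=0 this is 144, so s decreases.
∂E/∂t = 12(t - 1)(t + 4); at t=-6 this is 168, so t decreases.
The t-coordinate has no critical point in that direction and runs off to infinity.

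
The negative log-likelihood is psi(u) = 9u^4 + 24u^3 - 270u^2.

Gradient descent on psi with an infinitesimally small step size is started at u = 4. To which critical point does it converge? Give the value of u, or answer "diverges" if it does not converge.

psi'(u) = 36u(u - 3)(u + 5), so psi'(4) = 1296.
Gradient descent moves in the -psi' direction, i.e. u is decreasing.
The nearest critical point in that direction is u = 3, where psi'' = 864 > 0 (a local minimum). The iterate converges there.

3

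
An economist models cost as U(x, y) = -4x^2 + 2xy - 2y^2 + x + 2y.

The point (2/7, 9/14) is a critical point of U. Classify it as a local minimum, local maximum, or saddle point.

local maximum

The Hessian of U is constant: H = [[-8, 2], [2, -4]].
det(H) = (-8)·(-4) − 2² = 28.
det(H) > 0 and tr(H) = -12 < 0, so H is negative definite and the point is a local maximum.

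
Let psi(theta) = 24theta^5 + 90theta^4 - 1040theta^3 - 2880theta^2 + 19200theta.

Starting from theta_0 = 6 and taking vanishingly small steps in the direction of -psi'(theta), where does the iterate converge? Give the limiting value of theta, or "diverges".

psi'(theta) = 120(theta - 4)(theta - 2)(theta + 4)(theta + 5), so psi'(6) = 105600.
Gradient descent moves in the -psi' direction, i.e. theta is decreasing.
The nearest critical point in that direction is theta = 4, where psi'' = 17280 > 0 (a local minimum). The iterate converges there.

4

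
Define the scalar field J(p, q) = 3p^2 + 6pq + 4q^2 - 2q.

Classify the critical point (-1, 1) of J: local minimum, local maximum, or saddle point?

local minimum

The Hessian of J is constant: H = [[6, 6], [6, 8]].
det(H) = 6·8 − 6² = 12.
det(H) > 0 and tr(H) = 14 > 0, so H is positive definite and the point is a local minimum.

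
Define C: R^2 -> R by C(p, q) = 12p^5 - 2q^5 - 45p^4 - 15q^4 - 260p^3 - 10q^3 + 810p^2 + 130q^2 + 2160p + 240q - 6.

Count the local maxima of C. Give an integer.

4

C separates as a function of p plus a function of q, so ∇C=0 decouples.
∂C/∂p = 60(p - 4)(p - 3)(p + 1)(p + 3) = 0 at p ∈ {-3, -1, 3, 4}; ∂C/∂q = -10(q - 2)(q + 1)(q + 3)(q + 4) = 0 at q ∈ {-4, -3, -1, 2}.
The Hessian is diagonal: diag(C_pp, C_qq). Second derivatives: C_pp(-3)=-5040, C_pp(-1)=2400, C_pp(3)=-1440, C_pp(4)=2100; C_qq(-4)=180, C_qq(-3)=-100, C_qq(-1)=180, C_qq(2)=-900.
Local maxima occur where both diagonal entries negative: (-3, -3), (-3, 2), (3, -3), (3, 2). Count: 4.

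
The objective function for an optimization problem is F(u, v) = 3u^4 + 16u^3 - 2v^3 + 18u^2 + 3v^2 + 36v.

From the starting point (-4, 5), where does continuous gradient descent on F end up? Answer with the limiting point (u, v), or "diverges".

F is separable, so gradient descent decouples: u follows -∂F/∂u, v follows -∂F/∂v.
∂F/∂u = 12u(u + 1)(u + 3); at u=-4 this is -144, so u increases.
∂F/∂v = -6(v - 3)(v + 2); at v=5 this is -84, so v increases.
The v-coordinate has no critical point in that direction and runs off to infinity.

diverges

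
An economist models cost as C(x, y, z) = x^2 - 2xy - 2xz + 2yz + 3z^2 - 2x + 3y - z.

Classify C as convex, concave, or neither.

C is quadratic, so its Hessian is the constant matrix H = [[2, -2, -2], [-2, 0, 2], [-2, 2, 6]].
Leading principal minors: 2, -4, -16.
Neither pattern holds ⇒ H is indefinite ⇒ neither convex nor concave.

neither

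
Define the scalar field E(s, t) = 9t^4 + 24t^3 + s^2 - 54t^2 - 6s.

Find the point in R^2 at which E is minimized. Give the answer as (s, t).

E(s,t) separates as P(s) + Q(t), so its minimum is min P + min Q.
P'(s) = 2s - 6 vanishes at s ∈ {3}; Q'(t) = 36t(t - 1)(t + 3) vanishes at t ∈ {-3, 0, 1}.
Local minima of P (where P''>0): P(3)=-9. Local minima of Q: Q(-3)=-405, Q(1)=-21.
So the global minimum of E is P(3) + Q(-3) = -9 − 405 = -414, attained at (3, -3).

(3, -3)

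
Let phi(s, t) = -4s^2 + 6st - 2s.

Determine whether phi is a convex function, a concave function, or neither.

neither

phi is quadratic, so its Hessian is the constant matrix H = [[-8, 6], [6, 0]].
det(H) = -36, tr(H) = -8.
det(H) < 0, so H is indefinite: neither convex nor concave.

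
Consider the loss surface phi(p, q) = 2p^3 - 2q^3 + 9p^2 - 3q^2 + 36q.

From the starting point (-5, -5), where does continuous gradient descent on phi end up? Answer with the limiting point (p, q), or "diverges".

phi is separable, so gradient descent decouples: p follows -∂phi/∂p, q follows -∂phi/∂q.
∂phi/∂p = 6p(p + 3); at p=-5 this is 60, so p decreases.
∂phi/∂q = -6(q - 2)(q + 3); at q=-5 this is -84, so q increases.
The p-coordinate has no critical point in that direction and runs off to infinity.

diverges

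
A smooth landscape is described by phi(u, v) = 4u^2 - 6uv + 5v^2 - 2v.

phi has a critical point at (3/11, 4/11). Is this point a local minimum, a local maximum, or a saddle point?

local minimum

The Hessian of phi is constant: H = [[8, -6], [-6, 10]].
det(H) = 8·10 − (-6)² = 44.
det(H) > 0 and tr(H) = 18 > 0, so H is positive definite and the point is a local minimum.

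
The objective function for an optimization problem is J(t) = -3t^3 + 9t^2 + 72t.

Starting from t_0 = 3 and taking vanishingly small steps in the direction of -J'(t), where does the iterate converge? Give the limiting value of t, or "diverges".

J'(t) = -9(t - 4)(t + 2), so J'(3) = 45.
Gradient descent moves in the -J' direction, i.e. t is decreasing.
The nearest critical point in that direction is t = -2, where J'' = 54 > 0 (a local minimum). The iterate converges there.

-2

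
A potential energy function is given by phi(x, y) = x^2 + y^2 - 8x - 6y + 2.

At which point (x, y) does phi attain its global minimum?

(4, 3)

phi(x,y) separates as P(x) + Q(y) + 2, so its minimum is min P + min Q + 2.
P'(x) = 2x - 8 vanishes at x ∈ {4}; Q'(y) = 2y - 6 vanishes at y ∈ {3}.
Local minima of P (where P''>0): P(4)=-16. Local minima of Q: Q(3)=-9.
So the global minimum of phi is P(4) + Q(3) + 2 = -16 − 9 + 2 = -23, attained at (4, 3).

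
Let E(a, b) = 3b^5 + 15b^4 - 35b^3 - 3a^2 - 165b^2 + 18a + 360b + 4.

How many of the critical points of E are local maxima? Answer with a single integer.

E separates as a function of a plus a function of b, so ∇E=0 decouples.
∂E/∂a = -6(a - 3) = 0 at a ∈ {3}; ∂E/∂b = 15(b - 2)(b - 1)(b + 3)(b + 4) = 0 at b ∈ {-4, -3, 1, 2}.
The Hessian is diagonal: diag(E_aa, E_bb). Second derivatives: E_aa(3)=-6; E_bb(-4)=-450, E_bb(-3)=300, E_bb(1)=-300, E_bb(2)=450.
Local maxima occur where both diagonal entries negative: (3, -4), (3, 1). Count: 2.

2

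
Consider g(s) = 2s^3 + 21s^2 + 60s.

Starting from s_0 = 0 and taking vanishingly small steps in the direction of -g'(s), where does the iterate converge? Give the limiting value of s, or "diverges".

-2

g'(s) = 6(s + 2)(s + 5), so g'(0) = 60.
Gradient descent moves in the -g' direction, i.e. s is decreasing.
The nearest critical point in that direction is s = -2, where g'' = 18 > 0 (a local minimum). The iterate converges there.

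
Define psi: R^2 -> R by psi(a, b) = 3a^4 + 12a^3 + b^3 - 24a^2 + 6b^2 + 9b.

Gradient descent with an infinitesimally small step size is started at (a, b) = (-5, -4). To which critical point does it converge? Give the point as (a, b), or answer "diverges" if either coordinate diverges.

psi is separable, so gradient descent decouples: a follows -∂psi/∂a, b follows -∂psi/∂b.
∂psi/∂a = 12a(a - 1)(a + 4); at a=-5 this is -360, so a increases.
∂psi/∂b = 3(b + 1)(b + 3); at b=-4 this is 9, so b decreases.
The b-coordinate has no critical point in that direction and runs off to infinity.

diverges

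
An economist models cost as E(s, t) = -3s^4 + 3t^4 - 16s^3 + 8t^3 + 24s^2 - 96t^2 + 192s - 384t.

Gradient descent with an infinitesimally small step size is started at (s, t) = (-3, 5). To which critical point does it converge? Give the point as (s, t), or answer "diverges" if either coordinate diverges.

(-2, 4)

E is separable, so gradient descent decouples: s follows -∂E/∂s, t follows -∂E/∂t.
∂E/∂s = -12(s - 2)(s + 2)(s + 4); at s=-3 this is -60, so s increases.
∂E/∂t = 12(t - 4)(t + 2)(t + 4); at t=5 this is 756, so t decreases.
s converges to its nearest critical value -2 (a local min of the s-part); t converges to 4. The iterate converges to (-2, 4).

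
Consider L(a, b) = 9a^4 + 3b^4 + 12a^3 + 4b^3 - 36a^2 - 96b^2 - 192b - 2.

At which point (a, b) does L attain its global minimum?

L(a,b) separates as P(a) + Q(b) − 2, so its minimum is min P + min Q − 2.
P'(a) = 36a(a - 1)(a + 2) vanishes at a ∈ {-2, 0, 1}; Q'(b) = 12(b - 4)(b + 1)(b + 4) vanishes at b ∈ {-4, -1, 4}.
Local minima of P (where P''>0): P(-2)=-96, P(1)=-15. Local minima of Q: Q(-4)=-256, Q(4)=-1280.
So the global minimum of L is P(-2) + Q(4) − 2 = -96 − 1280 − 2 = -1378, attained at (-2, 4).

(-2, 4)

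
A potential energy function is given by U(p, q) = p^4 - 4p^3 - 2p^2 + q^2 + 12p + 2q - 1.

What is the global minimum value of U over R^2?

-11

U(p,q) separates as A(p) + B(q) − 1, so its minimum is min A + min B − 1.
A'(p) = 4(p - 3)(p - 1)(p + 1) vanishes at p ∈ {-1, 1, 3}; B'(q) = 2q + 2 vanishes at q ∈ {-1}.
Local minima of A (where A''>0): A(-1)=-9, A(3)=-9. Local minima of B: B(-1)=-1.
So the global minimum of U is A(-1) + B(-1) − 1 = -9 − 1 − 1 = -11, attained at (-1, -1).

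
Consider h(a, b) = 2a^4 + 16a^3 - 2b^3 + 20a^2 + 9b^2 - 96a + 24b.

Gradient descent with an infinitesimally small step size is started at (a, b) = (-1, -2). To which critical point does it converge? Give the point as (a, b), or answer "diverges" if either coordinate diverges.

h is separable, so gradient descent decouples: a follows -∂h/∂a, b follows -∂h/∂b.
∂h/∂a = 8(a - 1)(a + 3)(a + 4); at a=-1 this is -96, so a increases.
∂h/∂b = -6(b - 4)(b + 1); at b=-2 this is -36, so b increases.
a converges to its nearest critical value 1 (a local min of the a-part); b converges to -1. The iterate converges to (1, -1).

(1, -1)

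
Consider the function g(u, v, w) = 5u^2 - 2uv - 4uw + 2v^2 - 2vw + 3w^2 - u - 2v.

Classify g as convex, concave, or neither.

g is quadratic, so its Hessian is the constant matrix H = [[10, -2, -4], [-2, 4, -2], [-4, -2, 6]].
Leading principal minors: 10, 36, 80.
All positive ⇒ H ≻ 0 ⇒ convex.

convex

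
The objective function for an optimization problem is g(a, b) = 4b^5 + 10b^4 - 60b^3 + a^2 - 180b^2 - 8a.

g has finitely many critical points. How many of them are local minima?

g separates as a function of a plus a function of b, so ∇g=0 decouples.
∂g/∂a = 2(a - 4) = 0 at a ∈ {4}; ∂g/∂b = 20b(b - 3)(b + 2)(b + 3) = 0 at b ∈ {-3, -2, 0, 3}.
The Hessian is diagonal: diag(g_aa, g_bb). Second derivatives: g_aa(4)=2; g_bb(-3)=-360, g_bb(-2)=200, g_bb(0)=-360, g_bb(3)=1800.
Local minima occur where both diagonal entries positive: (4, -2), (4, 3). Count: 2.

2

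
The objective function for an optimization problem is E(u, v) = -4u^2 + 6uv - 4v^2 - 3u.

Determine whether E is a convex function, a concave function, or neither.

concave

E is quadratic, so its Hessian is the constant matrix H = [[-8, 6], [6, -8]].
det(H) = 28, tr(H) = -16.
det(H) > 0 and tr(H) < 0, so H is negative definite everywhere: concave.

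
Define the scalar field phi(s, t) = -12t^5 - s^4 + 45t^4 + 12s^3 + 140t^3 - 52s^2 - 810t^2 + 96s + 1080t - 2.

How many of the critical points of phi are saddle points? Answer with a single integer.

phi separates as a function of s plus a function of t, so ∇phi=0 decouples.
∂phi/∂s = -4(s - 4)(s - 3)(s - 2) = 0 at s ∈ {2, 3, 4}; ∂phi/∂t = -60(t - 3)(t - 2)(t - 1)(t + 3) = 0 at t ∈ {-3, 1, 2, 3}.
The Hessian is diagonal: diag(phi_ss, phi_tt). Second derivatives: phi_ss(2)=-8, phi_ss(3)=4, phi_ss(4)=-8; phi_tt(-3)=7200, phi_tt(1)=-480, phi_tt(2)=300, phi_tt(3)=-720.
Saddle points occur where the two diagonal entries have opposite signs: (2, -3), (2, 2), (3, 1), (3, 3), (4, -3), (4, 2). Count: 6.

6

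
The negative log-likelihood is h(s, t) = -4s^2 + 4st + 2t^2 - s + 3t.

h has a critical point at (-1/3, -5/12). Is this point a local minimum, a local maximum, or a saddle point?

The Hessian of h is constant: H = [[-8, 4], [4, 4]].
det(H) = (-8)·4 − 4² = -48.
Since det(H) < 0, H is indefinite and the critical point is a saddle point.

saddle point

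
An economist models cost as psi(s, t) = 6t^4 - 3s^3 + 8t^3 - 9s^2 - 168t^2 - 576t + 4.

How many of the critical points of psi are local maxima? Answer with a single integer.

psi separates as a function of s plus a function of t, so ∇psi=0 decouples.
∂psi/∂s = -9s(s + 2) = 0 at s ∈ {-2, 0}; ∂psi/∂t = 24(t - 4)(t + 2)(t + 3) = 0 at t ∈ {-3, -2, 4}.
The Hessian is diagonal: diag(psi_ss, psi_tt). Second derivatives: psi_ss(-2)=18, psi_ss(0)=-18; psi_tt(-3)=168, psi_tt(-2)=-144, psi_tt(4)=1008.
Local maxima occur where both diagonal entries negative: (0, -2). Count: 1.

1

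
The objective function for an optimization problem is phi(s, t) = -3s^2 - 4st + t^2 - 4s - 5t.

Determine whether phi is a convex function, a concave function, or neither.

phi is quadratic, so its Hessian is the constant matrix H = [[-6, -4], [-4, 2]].
det(H) = -28, tr(H) = -4.
det(H) < 0, so H is indefinite: neither convex nor concave.

neither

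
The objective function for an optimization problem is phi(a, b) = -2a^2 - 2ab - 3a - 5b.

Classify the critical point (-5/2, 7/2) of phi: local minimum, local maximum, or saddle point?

The Hessian of phi is constant: H = [[-4, -2], [-2, 0]].
det(H) = (-4)·0 − (-2)² = -4.
Since det(H) < 0, H is indefinite and the critical point is a saddle point.

saddle point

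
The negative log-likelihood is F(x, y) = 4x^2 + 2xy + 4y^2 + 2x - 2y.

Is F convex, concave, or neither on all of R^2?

F is quadratic, so its Hessian is the constant matrix H = [[8, 2], [2, 8]].
det(H) = 60, tr(H) = 16.
det(H) > 0 and tr(H) > 0, so H is positive definite everywhere: convex.

convex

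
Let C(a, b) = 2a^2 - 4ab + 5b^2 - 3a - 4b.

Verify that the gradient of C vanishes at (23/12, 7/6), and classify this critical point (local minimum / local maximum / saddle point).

∇C = (4a - 4b - 3, -4a + 10b - 4); substituting (23/12, 7/6) gives ∇C = (0, 0), so (23/12, 7/6) is indeed a critical point.
The Hessian of C is constant: H = [[4, -4], [-4, 10]].
det(H) = 4·10 − (-4)² = 24.
det(H) > 0 and tr(H) = 14 > 0, so H is positive definite and the point is a local minimum.

local minimum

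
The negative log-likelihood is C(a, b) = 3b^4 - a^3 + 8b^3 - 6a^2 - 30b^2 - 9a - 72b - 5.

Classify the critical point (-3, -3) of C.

local minimum

The mixed partial ∂²C/∂a∂b is 0, so the Hessian at any point is diag(C_aa, C_bb) = diag(-6(a + 2), 12(3b^2 + 4b - 5)).
At (-3, -3): H = diag(6, 120).
Both eigenvalues are positive, so H is positive definite: a local minimum.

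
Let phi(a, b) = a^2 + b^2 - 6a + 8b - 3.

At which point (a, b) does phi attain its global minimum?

(3, -4)

phi(a,b) separates as P(a) + Q(b) − 3, so its minimum is min P + min Q − 3.
P'(a) = 2a - 6 vanishes at a ∈ {3}; Q'(b) = 2b + 8 vanishes at b ∈ {-4}.
Local minima of P (where P''>0): P(3)=-9. Local minima of Q: Q(-4)=-16.
So the global minimum of phi is P(3) + Q(-4) − 3 = -9 − 16 − 3 = -28, attained at (3, -4).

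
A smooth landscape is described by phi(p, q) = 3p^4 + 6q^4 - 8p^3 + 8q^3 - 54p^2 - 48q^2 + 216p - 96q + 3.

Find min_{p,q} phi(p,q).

phi(p,q) separates as A(p) + B(q) + 3, so its minimum is min A + min B + 3.
A'(p) = 12(p - 3)(p - 2)(p + 3) vanishes at p ∈ {-3, 2, 3}; B'(q) = 24(q - 2)(q + 1)(q + 2) vanishes at q ∈ {-2, -1, 2}.
Local minima of A (where A''>0): A(-3)=-675, A(3)=189. Local minima of B: B(-2)=32, B(2)=-224.
So the global minimum of phi is A(-3) + B(2) + 3 = -675 − 224 + 3 = -896, attained at (-3, 2).

-896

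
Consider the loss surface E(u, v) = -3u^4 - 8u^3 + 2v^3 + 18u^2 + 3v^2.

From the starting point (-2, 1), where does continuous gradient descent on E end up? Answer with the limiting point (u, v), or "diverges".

(0, 0)

E is separable, so gradient descent decouples: u follows -∂E/∂u, v follows -∂E/∂v.
∂E/∂u = -12u(u - 1)(u + 3); at u=-2 this is -72, so u increases.
∂E/∂v = 6v(v + 1); at v=1 this is 12, so v decreases.
u converges to its nearest critical value 0 (a local min of the u-part); v converges to 0. The iterate converges to (0, 0).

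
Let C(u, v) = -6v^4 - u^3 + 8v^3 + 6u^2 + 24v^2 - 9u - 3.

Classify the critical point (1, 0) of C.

The mixed partial ∂²C/∂u∂v is 0, so the Hessian at any point is diag(C_uu, C_vv) = diag(6(-u + 2), 24(-3v^2 + 2v + 2)).
At (1, 0): H = diag(6, 48).
Both eigenvalues are positive, so H is positive definite: a local minimum.

local minimum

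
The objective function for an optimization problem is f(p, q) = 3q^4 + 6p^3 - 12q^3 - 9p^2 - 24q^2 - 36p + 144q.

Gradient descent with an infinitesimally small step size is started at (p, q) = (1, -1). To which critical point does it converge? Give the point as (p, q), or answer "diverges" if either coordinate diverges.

(2, -2)

f is separable, so gradient descent decouples: p follows -∂f/∂p, q follows -∂f/∂q.
∂f/∂p = 18(p - 2)(p + 1); at p=1 this is -36, so p increases.
∂f/∂q = 12(q - 3)(q - 2)(q + 2); at q=-1 this is 144, so q decreases.
p converges to its nearest critical value 2 (a local min of the p-part); q converges to -2. The iterate converges to (2, -2).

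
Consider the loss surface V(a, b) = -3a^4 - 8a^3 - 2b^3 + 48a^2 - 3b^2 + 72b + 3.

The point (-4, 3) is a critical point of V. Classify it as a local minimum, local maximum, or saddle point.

The mixed partial ∂²V/∂a∂b is 0, so the Hessian at any point is diag(V_aa, V_bb) = diag(12(-3a^2 - 4a + 8), -6(2b + 1)).
At (-4, 3): H = diag(-288, -42).
Both eigenvalues are negative, so H is negative definite: a local maximum.

local maximum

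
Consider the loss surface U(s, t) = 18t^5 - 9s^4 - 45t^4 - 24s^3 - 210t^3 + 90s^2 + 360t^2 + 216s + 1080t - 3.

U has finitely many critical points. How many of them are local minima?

U separates as a function of s plus a function of t, so ∇U=0 decouples.
∂U/∂s = -36(s - 2)(s + 1)(s + 3) = 0 at s ∈ {-3, -1, 2}; ∂U/∂t = 90(t - 3)(t - 2)(t + 1)(t + 2) = 0 at t ∈ {-2, -1, 2, 3}.
The Hessian is diagonal: diag(U_ss, U_tt). Second derivatives: U_ss(-3)=-360, U_ss(-1)=216, U_ss(2)=-540; U_tt(-2)=-1800, U_tt(-1)=1080, U_tt(2)=-1080, U_tt(3)=1800.
Local minima occur where both diagonal entries positive: (-1, -1), (-1, 3). Count: 2.

2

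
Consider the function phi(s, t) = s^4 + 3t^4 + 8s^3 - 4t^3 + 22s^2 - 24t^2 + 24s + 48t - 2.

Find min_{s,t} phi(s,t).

phi(s,t) separates as P(s) + Q(t) − 2, so its minimum is min P + min Q − 2.
P'(s) = 4(s + 1)(s + 2)(s + 3) vanishes at s ∈ {-3, -2, -1}; Q'(t) = 12(t - 2)(t - 1)(t + 2) vanishes at t ∈ {-2, 1, 2}.
Local minima of P (where P''>0): P(-3)=-9, P(-1)=-9. Local minima of Q: Q(-2)=-112, Q(2)=16.
So the global minimum of phi is P(-3) + Q(-2) − 2 = -9 − 112 − 2 = -123, attained at (-3, -2).

-123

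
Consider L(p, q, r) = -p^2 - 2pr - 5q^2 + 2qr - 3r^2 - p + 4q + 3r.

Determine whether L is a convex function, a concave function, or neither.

L is quadratic, so its Hessian is the constant matrix H = [[-2, 0, -2], [0, -10, 2], [-2, 2, -6]].
Leading principal minors: -2, 20, -72.
Signs alternate −, +, − ⇒ H ≺ 0 ⇒ concave.

concave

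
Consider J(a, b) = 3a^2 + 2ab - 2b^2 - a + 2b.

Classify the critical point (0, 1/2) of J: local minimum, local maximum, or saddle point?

saddle point

The Hessian of J is constant: H = [[6, 2], [2, -4]].
det(H) = 6·(-4) − 2² = -28.
Since det(H) < 0, H is indefinite and the critical point is a saddle point.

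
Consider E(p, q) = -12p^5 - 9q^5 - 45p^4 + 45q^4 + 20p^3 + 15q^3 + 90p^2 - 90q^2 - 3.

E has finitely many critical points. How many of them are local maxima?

E separates as a function of p plus a function of q, so ∇E=0 decouples.
∂E/∂p = -60p(p - 1)(p + 1)(p + 3) = 0 at p ∈ {-3, -1, 0, 1}; ∂E/∂q = -45q(q - 4)(q - 1)(q + 1) = 0 at q ∈ {-1, 0, 1, 4}.
The Hessian is diagonal: diag(E_pp, E_qq). Second derivatives: E_pp(-3)=1440, E_pp(-1)=-240, E_pp(0)=180, E_pp(1)=-480; E_qq(-1)=450, E_qq(0)=-180, E_qq(1)=270, E_qq(4)=-2700.
Local maxima occur where both diagonal entries negative: (-1, 0), (-1, 4), (1, 0), (1, 4). Count: 4.

4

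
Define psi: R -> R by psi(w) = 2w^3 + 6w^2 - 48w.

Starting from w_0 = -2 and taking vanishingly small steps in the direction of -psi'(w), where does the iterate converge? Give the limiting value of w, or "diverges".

psi'(w) = 6(w - 2)(w + 4), so psi'(-2) = -48.
Gradient descent moves in the -psi' direction, i.e. w is increasing.
The nearest critical point in that direction is w = 2, where psi'' = 36 > 0 (a local minimum). The iterate converges there.

2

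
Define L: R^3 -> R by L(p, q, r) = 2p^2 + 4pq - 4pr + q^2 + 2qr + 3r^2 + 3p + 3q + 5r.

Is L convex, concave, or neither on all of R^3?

L is quadratic, so its Hessian is the constant matrix H = [[4, 4, -4], [4, 2, 2], [-4, 2, 6]].
Leading principal minors: 4, -8, -160.
Neither pattern holds ⇒ H is indefinite ⇒ neither convex nor concave.

neither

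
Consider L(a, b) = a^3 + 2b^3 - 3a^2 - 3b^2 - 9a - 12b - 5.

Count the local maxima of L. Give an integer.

L separates as a function of a plus a function of b, so ∇L=0 decouples.
∂L/∂a = 3(a - 3)(a + 1) = 0 at a ∈ {-1, 3}; ∂L/∂b = 6(b - 2)(b + 1) = 0 at b ∈ {-1, 2}.
The Hessian is diagonal: diag(L_aa, L_bb). Second derivatives: L_aa(-1)=-12, L_aa(3)=12; L_bb(-1)=-18, L_bb(2)=18.
Local maxima occur where both diagonal entries negative: (-1, -1). Count: 1.

1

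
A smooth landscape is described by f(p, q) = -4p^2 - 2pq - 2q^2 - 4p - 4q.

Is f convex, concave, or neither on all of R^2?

f is quadratic, so its Hessian is the constant matrix H = [[-8, -2], [-2, -4]].
det(H) = 28, tr(H) = -12.
det(H) > 0 and tr(H) < 0, so H is negative definite everywhere: concave.

concave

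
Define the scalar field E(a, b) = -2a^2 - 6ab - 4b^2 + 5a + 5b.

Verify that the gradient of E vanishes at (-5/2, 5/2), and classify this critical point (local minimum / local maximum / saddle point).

saddle point

∇E = (-4a - 6b + 5, -6a - 8b + 5); substituting (-5/2, 5/2) gives ∇E = (0, 0), so (-5/2, 5/2) is indeed a critical point.
The Hessian of E is constant: H = [[-4, -6], [-6, -8]].
det(H) = (-4)·(-8) − (-6)² = -4.
Since det(H) < 0, H is indefinite and the critical point is a saddle point.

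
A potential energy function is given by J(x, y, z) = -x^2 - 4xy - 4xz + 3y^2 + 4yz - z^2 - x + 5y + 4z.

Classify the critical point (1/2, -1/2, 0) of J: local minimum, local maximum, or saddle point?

saddle point

The Hessian is constant: H = [[-2, -4, -4], [-4, 6, 4], [-4, 4, -2]].
Leading principal minors: Δ₁ = -2, Δ₂ = -28, Δ₃ = 120.
The minors fit neither the all-positive nor the alternating-sign pattern, so H is indefinite: a saddle point.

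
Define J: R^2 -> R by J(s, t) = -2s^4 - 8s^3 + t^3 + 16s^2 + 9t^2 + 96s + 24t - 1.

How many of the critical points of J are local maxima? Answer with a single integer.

2

J separates as a function of s plus a function of t, so ∇J=0 decouples.
∂J/∂s = -8(s - 2)(s + 2)(s + 3) = 0 at s ∈ {-3, -2, 2}; ∂J/∂t = 3(t + 2)(t + 4) = 0 at t ∈ {-4, -2}.
The Hessian is diagonal: diag(J_ss, J_tt). Second derivatives: J_ss(-3)=-40, J_ss(-2)=32, J_ss(2)=-160; J_tt(-4)=-6, J_tt(-2)=6.
Local maxima occur where both diagonal entries negative: (-3, -4), (2, -4). Count: 2.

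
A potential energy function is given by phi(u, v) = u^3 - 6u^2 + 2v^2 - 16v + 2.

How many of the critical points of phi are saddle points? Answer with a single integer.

1

phi separates as a function of u plus a function of v, so ∇phi=0 decouples.
∂phi/∂u = 3u(u - 4) = 0 at u ∈ {0, 4}; ∂phi/∂v = 4(v - 4) = 0 at v ∈ {4}.
The Hessian is diagonal: diag(phi_uu, phi_vv). Second derivatives: phi_uu(0)=-12, phi_uu(4)=12; phi_vv(4)=4.
Saddle points occur where the two diagonal entries have opposite signs: (0, 4). Count: 1.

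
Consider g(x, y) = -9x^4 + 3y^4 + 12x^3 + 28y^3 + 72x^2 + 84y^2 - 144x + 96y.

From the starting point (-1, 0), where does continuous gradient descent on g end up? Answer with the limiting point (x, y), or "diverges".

g is separable, so gradient descent decouples: x follows -∂g/∂x, y follows -∂g/∂y.
∂g/∂x = -36(x - 2)(x - 1)(x + 2); at x=-1 this is -216, so x increases.
∂g/∂y = 12(y + 1)(y + 2)(y + 4); at y=0 this is 96, so y decreases.
x converges to its nearest critical value 1 (a local min of the x-part); y converges to -1. The iterate converges to (1, -1).

(1, -1)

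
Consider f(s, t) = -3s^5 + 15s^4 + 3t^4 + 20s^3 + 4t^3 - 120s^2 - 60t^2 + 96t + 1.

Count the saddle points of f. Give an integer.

6

f separates as a function of s plus a function of t, so ∇f=0 decouples.
∂f/∂s = -15s(s - 4)(s - 2)(s + 2) = 0 at s ∈ {-2, 0, 2, 4}; ∂f/∂t = 12(t - 2)(t - 1)(t + 4) = 0 at t ∈ {-4, 1, 2}.
The Hessian is diagonal: diag(f_ss, f_tt). Second derivatives: f_ss(-2)=720, f_ss(0)=-240, f_ss(2)=240, f_ss(4)=-720; f_tt(-4)=360, f_tt(1)=-60, f_tt(2)=72.
Saddle points occur where the two diagonal entries have opposite signs: (-2, 1), (0, -4), (0, 2), (2, 1), (4, -4), (4, 2). Count: 6.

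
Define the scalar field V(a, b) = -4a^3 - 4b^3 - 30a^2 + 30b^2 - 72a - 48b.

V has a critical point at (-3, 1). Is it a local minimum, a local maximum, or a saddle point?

local minimum

The mixed partial ∂²V/∂a∂b is 0, so the Hessian at any point is diag(V_aa, V_bb) = diag(-12(2a + 5), 12(-2b + 5)).
At (-3, 1): H = diag(12, 36).
Both eigenvalues are positive, so H is positive definite: a local minimum.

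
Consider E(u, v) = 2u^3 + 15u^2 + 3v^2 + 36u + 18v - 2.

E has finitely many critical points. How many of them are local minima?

1

E separates as a function of u plus a function of v, so ∇E=0 decouples.
∂E/∂u = 6(u + 2)(u + 3) = 0 at u ∈ {-3, -2}; ∂E/∂v = 6(v + 3) = 0 at v ∈ {-3}.
The Hessian is diagonal: diag(E_uu, E_vv). Second derivatives: E_uu(-3)=-6, E_uu(-2)=6; E_vv(-3)=6.
Local minima occur where both diagonal entries positive: (-2, -3). Count: 1.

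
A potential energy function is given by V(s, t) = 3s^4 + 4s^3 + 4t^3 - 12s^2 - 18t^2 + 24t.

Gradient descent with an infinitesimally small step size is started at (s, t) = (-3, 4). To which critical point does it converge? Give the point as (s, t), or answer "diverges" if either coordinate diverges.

V is separable, so gradient descent decouples: s follows -∂V/∂s, t follows -∂V/∂t.
∂V/∂s = 12s(s - 1)(s + 2); at s=-3 this is -144, so s increases.
∂V/∂t = 12(t - 2)(t - 1); at t=4 this is 72, so t decreases.
s converges to its nearest critical value -2 (a local min of the s-part); t converges to 2. The iterate converges to (-2, 2).

(-2, 2)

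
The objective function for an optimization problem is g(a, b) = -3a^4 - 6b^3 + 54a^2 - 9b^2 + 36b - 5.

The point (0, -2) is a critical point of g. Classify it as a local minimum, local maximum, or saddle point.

local minimum

The mixed partial ∂²g/∂a∂b is 0, so the Hessian at any point is diag(g_aa, g_bb) = diag(36(-a^2 + 3), -18(2b + 1)).
At (0, -2): H = diag(108, 54).
Both eigenvalues are positive, so H is positive definite: a local minimum.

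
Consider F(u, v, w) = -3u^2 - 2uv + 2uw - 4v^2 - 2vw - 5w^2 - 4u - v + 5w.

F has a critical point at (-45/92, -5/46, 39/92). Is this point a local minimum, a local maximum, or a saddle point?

local maximum

The Hessian is constant: H = [[-6, -2, 2], [-2, -8, -2], [2, -2, -10]].
Leading principal minors: Δ₁ = -6, Δ₂ = 44, Δ₃ = -368.
The minors alternate sign starting negative (−, +, −), so H is negative definite: a local maximum.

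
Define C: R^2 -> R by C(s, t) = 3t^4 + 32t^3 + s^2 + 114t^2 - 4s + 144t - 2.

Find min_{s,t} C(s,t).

C(s,t) separates as P(s) + Q(t) − 2, so its minimum is min P + min Q − 2.
P'(s) = 2s - 4 vanishes at s ∈ {2}; Q'(t) = 12(t + 1)(t + 3)(t + 4) vanishes at t ∈ {-4, -3, -1}.
Local minima of P (where P''>0): P(2)=-4. Local minima of Q: Q(-4)=-32, Q(-1)=-59.
So the global minimum of C is P(2) + Q(-1) − 2 = -4 − 59 − 2 = -65, attained at (2, -1).

-65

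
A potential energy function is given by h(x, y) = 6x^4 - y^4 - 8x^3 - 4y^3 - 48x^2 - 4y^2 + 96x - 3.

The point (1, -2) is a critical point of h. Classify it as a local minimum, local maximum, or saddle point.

local maximum

The mixed partial ∂²h/∂x∂y is 0, so the Hessian at any point is diag(h_xx, h_yy) = diag(24(3x^2 - 2x - 4), -4(3y^2 + 6y + 2)).
At (1, -2): H = diag(-72, -8).
Both eigenvalues are negative, so H is negative definite: a local maximum.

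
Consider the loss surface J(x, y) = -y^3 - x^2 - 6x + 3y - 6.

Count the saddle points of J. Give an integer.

1

J separates as a function of x plus a function of y, so ∇J=0 decouples.
∂J/∂x = -2(x + 3) = 0 at x ∈ {-3}; ∂J/∂y = -3(y - 1)(y + 1) = 0 at y ∈ {-1, 1}.
The Hessian is diagonal: diag(J_xx, J_yy). Second derivatives: J_xx(-3)=-2; J_yy(-1)=6, J_yy(1)=-6.
Saddle points occur where the two diagonal entries have opposite signs: (-3, -1). Count: 1.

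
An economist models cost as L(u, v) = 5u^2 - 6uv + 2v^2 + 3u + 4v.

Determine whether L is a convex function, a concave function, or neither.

L is quadratic, so its Hessian is the constant matrix H = [[10, -6], [-6, 4]].
det(H) = 4, tr(H) = 14.
det(H) > 0 and tr(H) > 0, so H is positive definite everywhere: convex.

convex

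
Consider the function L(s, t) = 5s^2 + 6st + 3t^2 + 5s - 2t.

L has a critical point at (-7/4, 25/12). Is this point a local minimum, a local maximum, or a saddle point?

local minimum

The Hessian of L is constant: H = [[10, 6], [6, 6]].
det(H) = 10·6 − 6² = 24.
det(H) > 0 and tr(H) = 16 > 0, so H is positive definite and the point is a local minimum.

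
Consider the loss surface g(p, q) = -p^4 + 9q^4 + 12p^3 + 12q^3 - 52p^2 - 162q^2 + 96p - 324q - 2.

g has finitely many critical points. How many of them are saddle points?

g separates as a function of p plus a function of q, so ∇g=0 decouples.
∂g/∂p = -4(p - 4)(p - 3)(p - 2) = 0 at p ∈ {2, 3, 4}; ∂g/∂q = 36(q - 3)(q + 1)(q + 3) = 0 at q ∈ {-3, -1, 3}.
The Hessian is diagonal: diag(g_pp, g_qq). Second derivatives: g_pp(2)=-8, g_pp(3)=4, g_pp(4)=-8; g_qq(-3)=432, g_qq(-1)=-288, g_qq(3)=864.
Saddle points occur where the two diagonal entries have opposite signs: (2, -3), (2, 3), (3, -1), (4, -3), (4, 3). Count: 5.

5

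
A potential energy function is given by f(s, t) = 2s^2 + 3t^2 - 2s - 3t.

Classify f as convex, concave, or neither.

f is quadratic, so its Hessian is the constant matrix H = [[4, 0], [0, 6]].
det(H) = 24, tr(H) = 10.
det(H) > 0 and tr(H) > 0, so H is positive definite everywhere: convex.

convex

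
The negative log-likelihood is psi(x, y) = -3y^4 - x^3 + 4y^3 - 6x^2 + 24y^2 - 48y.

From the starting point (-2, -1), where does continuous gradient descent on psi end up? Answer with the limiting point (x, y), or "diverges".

(-4, 1)

psi is separable, so gradient descent decouples: x follows -∂psi/∂x, y follows -∂psi/∂y.
∂psi/∂x = -3x(x + 4); at x=-2 this is 12, so x decreases.
∂psi/∂y = -12(y - 2)(y - 1)(y + 2); at y=-1 this is -72, so y increases.
x converges to its nearest critical value -4 (a local min of the x-part); y converges to 1. The iterate converges to (-4, 1).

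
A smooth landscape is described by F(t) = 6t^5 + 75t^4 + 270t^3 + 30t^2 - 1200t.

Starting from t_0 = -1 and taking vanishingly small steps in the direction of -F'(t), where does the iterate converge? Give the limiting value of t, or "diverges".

1

F'(t) = 30(t - 1)(t + 2)(t + 4)(t + 5), so F'(-1) = -720.
Gradient descent moves in the -F' direction, i.e. t is increasing.
The nearest critical point in that direction is t = 1, where F'' = 2700 > 0 (a local minimum). The iterate converges there.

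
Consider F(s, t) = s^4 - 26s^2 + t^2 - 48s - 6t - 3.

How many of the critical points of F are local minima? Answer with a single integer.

F separates as a function of s plus a function of t, so ∇F=0 decouples.
∂F/∂s = 4(s - 4)(s + 1)(s + 3) = 0 at s ∈ {-3, -1, 4}; ∂F/∂t = 2(t - 3) = 0 at t ∈ {3}.
The Hessian is diagonal: diag(F_ss, F_tt). Second derivatives: F_ss(-3)=56, F_ss(-1)=-40, F_ss(4)=140; F_tt(3)=2.
Local minima occur where both diagonal entries positive: (-3, 3), (4, 3). Count: 2.

2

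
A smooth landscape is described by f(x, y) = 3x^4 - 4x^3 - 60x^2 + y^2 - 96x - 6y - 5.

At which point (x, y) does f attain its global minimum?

f(x,y) separates as P(x) + Q(y) − 5, so its minimum is min P + min Q − 5.
P'(x) = 12(x - 4)(x + 1)(x + 2) vanishes at x ∈ {-2, -1, 4}; Q'(y) = 2y - 6 vanishes at y ∈ {3}.
Local minima of P (where P''>0): P(-2)=32, P(4)=-832. Local minima of Q: Q(3)=-9.
So the global minimum of f is P(4) + Q(3) − 5 = -832 − 9 − 5 = -846, attained at (4, 3).

(4, 3)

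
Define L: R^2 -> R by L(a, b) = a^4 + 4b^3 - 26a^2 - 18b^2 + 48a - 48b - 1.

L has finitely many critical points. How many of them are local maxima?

1

L separates as a function of a plus a function of b, so ∇L=0 decouples.
∂L/∂a = 4(a - 3)(a - 1)(a + 4) = 0 at a ∈ {-4, 1, 3}; ∂L/∂b = 12(b - 4)(b + 1) = 0 at b ∈ {-1, 4}.
The Hessian is diagonal: diag(L_aa, L_bb). Second derivatives: L_aa(-4)=140, L_aa(1)=-40, L_aa(3)=56; L_bb(-1)=-60, L_bb(4)=60.
Local maxima occur where both diagonal entries negative: (1, -1). Count: 1.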